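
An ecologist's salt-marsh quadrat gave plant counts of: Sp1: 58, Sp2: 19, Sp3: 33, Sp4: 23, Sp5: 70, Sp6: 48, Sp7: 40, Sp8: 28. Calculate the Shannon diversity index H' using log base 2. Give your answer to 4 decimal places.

Total N = 58+19+33+23+70+48+40+28 = 319, so the proportions are 0.181818, 0.059561, 0.103448, 0.0721, 0.219436, 0.15047, 0.125392, 0.087774 (working shown to 6 dp, full precision carried).
Each pᵢ log₂ pᵢ term: 0.181818×(-2.459432)=-0.447169, 0.059561×(-4.069485)=-0.242383, 0.103448×(-3.273018)=-0.338588, 0.0721×(-3.793851)=-0.273538, 0.219436×(-2.188130)=-0.480154, 0.15047×(-2.732450)=-0.411152, 0.125392×(-2.995485)=-0.375609, 0.087774×(-3.510058)=-0.308093.
Sum = -2.876687, so H' = 2.8767.

2.8767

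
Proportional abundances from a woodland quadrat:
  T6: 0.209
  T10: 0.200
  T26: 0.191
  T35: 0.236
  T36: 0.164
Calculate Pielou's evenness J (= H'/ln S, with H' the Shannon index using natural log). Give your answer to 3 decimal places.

0.996

H' = −Σ pᵢ ln pᵢ = −((-0.32717) + (-0.32189) + (-0.31620) + (-0.34077) + (-0.29649)) = 1.60252 (working shown to 5 dp, full precision carried).
With S = 5 species, ln S = 1.60944, so J = 1.60252/1.60944 = 0.99570, i.e. 0.996 to 3 decimal places.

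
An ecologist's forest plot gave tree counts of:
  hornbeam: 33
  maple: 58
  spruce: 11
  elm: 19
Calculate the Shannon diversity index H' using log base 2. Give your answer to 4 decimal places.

Total N = 33+58+11+19 = 121, so the proportions are 0.272727, 0.479339, 0.090909, 0.157025 (working shown to 6 dp, full precision carried).
Each pᵢ log₂ pᵢ term: 0.272727×(-1.874469)=-0.511219, 0.479339×(-1.060882)=-0.508522, 0.090909×(-3.459432)=-0.314494, 0.157025×(-2.670936)=-0.419403.
Sum = -1.753638, so H' = 1.7536.

1.7536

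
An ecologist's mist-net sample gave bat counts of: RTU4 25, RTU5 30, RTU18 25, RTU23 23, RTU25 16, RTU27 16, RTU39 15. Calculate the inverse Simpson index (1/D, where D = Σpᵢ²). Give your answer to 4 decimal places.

6.5867

Total N = 25+30+25+23+16+16+15 = 150, so the proportions are 0.16666667, 0.2, 0.16666667, 0.15333333, 0.10666667, 0.10666667, 0.1 (working shown to 8 dp, full precision carried).
D = 0.16666667² + 0.2² + 0.16666667² + 0.15333333² + 0.10666667² + 0.10666667² + 0.1² = 0.02777778 + 0.04000000 + 0.02777778 + 0.02351111 + 0.01137778 + 0.01137778 + 0.01000000 = 0.15182222.
So 1/D = 6.586651, i.e. 6.5867 to 4 decimal places.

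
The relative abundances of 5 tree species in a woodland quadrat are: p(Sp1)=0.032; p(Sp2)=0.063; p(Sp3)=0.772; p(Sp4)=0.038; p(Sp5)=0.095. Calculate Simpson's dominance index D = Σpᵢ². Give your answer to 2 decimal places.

D = 0.032² + 0.063² + 0.772² + 0.038² + 0.095² = 0.0010 + 0.0040 + 0.5960 + 0.0014 + 0.0090 = 0.6114 (working shown to 4 dp, full precision carried).
To 2 decimal places, D = 0.61.

0.61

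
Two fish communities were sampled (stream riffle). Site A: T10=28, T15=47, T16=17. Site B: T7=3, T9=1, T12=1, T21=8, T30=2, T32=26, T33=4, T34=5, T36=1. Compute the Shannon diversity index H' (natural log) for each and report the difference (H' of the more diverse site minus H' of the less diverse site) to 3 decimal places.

Site A: N=92, proportions 0.304348, 0.51087, 0.184783, giving H' = 1.017188 (working shown to 6 dp, full precision carried).
Site B: N=51, proportions 0.058824, 0.019608, 0.019608, 0.156863, 0.039216, 0.509804, 0.078431, 0.098039, 0.019608, giving H' = 1.586325.
Difference = |1.017188 − 1.586325| = 0.569137, i.e. 0.569 to 3 decimal places.

0.569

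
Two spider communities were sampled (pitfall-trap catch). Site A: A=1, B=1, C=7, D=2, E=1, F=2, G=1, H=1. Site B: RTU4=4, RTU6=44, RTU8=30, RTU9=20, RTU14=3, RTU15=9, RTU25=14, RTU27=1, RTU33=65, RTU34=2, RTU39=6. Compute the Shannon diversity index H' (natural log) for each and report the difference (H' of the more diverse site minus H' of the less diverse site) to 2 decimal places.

Site A: N=16, proportions 0.0625, 0.0625, 0.4375, 0.125, 0.0625, 0.125, 0.0625, 0.0625, giving H' = 1.7480 (working shown to 4 dp, full precision carried).
Site B: N=198, proportions 0.0202, 0.2222, 0.1515, 0.101, 0.0152, 0.0455, 0.0707, 0.0051, 0.3283, 0.0101, 0.0303, giving H' = 1.8666.
Difference = |1.7480 − 1.8666| = 0.1186, i.e. 0.12 to 2 decimal places.

0.12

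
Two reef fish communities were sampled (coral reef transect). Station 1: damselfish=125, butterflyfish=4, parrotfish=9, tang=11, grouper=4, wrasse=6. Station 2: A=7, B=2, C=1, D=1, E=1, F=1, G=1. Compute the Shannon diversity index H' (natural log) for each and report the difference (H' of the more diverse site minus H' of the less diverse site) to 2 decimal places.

0.72

Station 1: N=159, proportions 0.78616, 0.02516, 0.0566, 0.06918, 0.02516, 0.03774, giving H' = 0.84543 (working shown to 5 dp, full precision carried).
Station 2: N=14, proportions 0.5, 0.14286, 0.07143, 0.07143, 0.07143, 0.07143, 0.07143, giving H' = 1.56708.
Difference = |0.84543 − 1.56708| = 0.72165, i.e. 0.72 to 2 decimal places.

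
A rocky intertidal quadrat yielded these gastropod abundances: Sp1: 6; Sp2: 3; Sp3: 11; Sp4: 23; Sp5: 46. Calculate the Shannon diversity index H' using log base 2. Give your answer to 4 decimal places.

1.7966

Total N = 6+3+11+23+46 = 89, so the proportions are 0.067416, 0.033708, 0.123596, 0.258427, 0.516854 (working shown to 6 dp, full precision carried).
Each pᵢ log₂ pᵢ term: 0.067416×(-3.890771)=-0.262299, 0.033708×(-4.890771)=-0.164857, 0.123596×(-3.016302)=-0.372801, 0.258427×(-1.952171)=-0.504494, 0.516854×(-0.952171)=-0.492134.
Sum = -1.796585, so H' = 1.7966.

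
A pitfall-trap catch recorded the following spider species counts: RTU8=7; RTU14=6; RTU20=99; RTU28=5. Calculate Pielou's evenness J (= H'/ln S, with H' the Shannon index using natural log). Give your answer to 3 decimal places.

Total N = 7+6+99+5 = 117, so the proportions are 0.05983, 0.05128, 0.84615, 0.04274 (working shown to 5 dp, full precision carried).
H' = −Σ pᵢ ln pᵢ = −((-0.16849) + (-0.15233) + (-0.14135) + (-0.13473)) = 0.59691.
With S = 4 species, ln S = 1.38629, so J = 0.59691/1.38629 = 0.43058, i.e. 0.431 to 3 decimal places.

0.431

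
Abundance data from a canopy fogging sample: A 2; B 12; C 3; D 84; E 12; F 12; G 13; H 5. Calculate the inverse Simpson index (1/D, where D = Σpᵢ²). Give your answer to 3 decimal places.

2.657

Total N = 2+12+3+84+12+12+13+5 = 143, so the proportions are 0.013986, 0.083916, 0.020979, 0.587413, 0.083916, 0.083916, 0.090909, 0.034965 (working shown to 6 dp, full precision carried).
D = 0.013986² + 0.083916² + 0.020979² + 0.587413² + 0.083916² + 0.083916² + 0.090909² + 0.034965² = 0.000196 + 0.007042 + 0.000440 + 0.345054 + 0.007042 + 0.007042 + 0.008264 + 0.001223 = 0.376302.
So 1/D = 2.65744, i.e. 2.657 to 3 decimal places.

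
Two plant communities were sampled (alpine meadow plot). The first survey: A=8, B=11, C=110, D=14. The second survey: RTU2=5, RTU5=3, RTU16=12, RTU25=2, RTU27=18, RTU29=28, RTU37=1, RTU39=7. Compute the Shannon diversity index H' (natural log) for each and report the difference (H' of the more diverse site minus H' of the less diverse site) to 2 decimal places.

The first survey: N=143, proportions 0.0559, 0.0769, 0.7692, 0.0979, giving H' = 0.7879 (working shown to 4 dp, full precision carried).
The second survey: N=76, proportions 0.0658, 0.0395, 0.1579, 0.0263, 0.2368, 0.3684, 0.0132, 0.0921, giving H' = 1.6794.
Difference = |0.7879 − 1.6794| = 0.8915, i.e. 0.89 to 2 decimal places.

0.89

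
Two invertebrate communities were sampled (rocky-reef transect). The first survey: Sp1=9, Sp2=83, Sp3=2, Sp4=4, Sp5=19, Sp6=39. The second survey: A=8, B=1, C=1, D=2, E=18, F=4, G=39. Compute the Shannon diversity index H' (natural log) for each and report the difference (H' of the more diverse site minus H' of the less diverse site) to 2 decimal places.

0.04

The first survey: N=156, proportions 0.0577, 0.5321, 0.0128, 0.0256, 0.1218, 0.25, giving H' = 1.2531 (working shown to 4 dp, full precision carried).
The second survey: N=73, proportions 0.1096, 0.0137, 0.0137, 0.0274, 0.2466, 0.0548, 0.5342, giving H' = 1.2977.
Difference = |1.2531 − 1.2977| = 0.0446, i.e. 0.04 to 2 decimal places.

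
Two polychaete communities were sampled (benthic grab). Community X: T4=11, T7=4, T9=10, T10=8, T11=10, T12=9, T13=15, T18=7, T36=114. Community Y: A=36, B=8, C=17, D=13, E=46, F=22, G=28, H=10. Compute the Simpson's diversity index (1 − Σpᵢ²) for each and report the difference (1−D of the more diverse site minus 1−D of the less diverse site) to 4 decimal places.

0.2254

Community X: N=188, proportions 0.058511, 0.021277, 0.053191, 0.042553, 0.053191, 0.047872, 0.079787, 0.037234, 0.606383, giving 1−D = 0.610910 (working shown to 6 dp, full precision carried).
Community Y: N=180, proportions 0.2, 0.044444, 0.094444, 0.072222, 0.255556, 0.122222, 0.155556, 0.055556, giving 1−D = 0.836358.
Difference = |0.610910 − 0.836358| = 0.225448, i.e. 0.2254 to 4 decimal places.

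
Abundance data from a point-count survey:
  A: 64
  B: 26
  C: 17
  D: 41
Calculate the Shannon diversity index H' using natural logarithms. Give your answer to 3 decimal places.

1.272

Total N = 64+26+17+41 = 148, so the proportions are 0.43243, 0.17568, 0.11486, 0.27703 (working shown to 5 dp, full precision carried).
Each pᵢ ln pᵢ term: 0.43243×(-0.83833)=-0.36252, 0.17568×(-1.73912)=-0.30552, 0.11486×(-2.16400)=-0.24857, 0.27703×(-1.28364)=-0.35560.
Sum = -1.27221, so H' = 1.272.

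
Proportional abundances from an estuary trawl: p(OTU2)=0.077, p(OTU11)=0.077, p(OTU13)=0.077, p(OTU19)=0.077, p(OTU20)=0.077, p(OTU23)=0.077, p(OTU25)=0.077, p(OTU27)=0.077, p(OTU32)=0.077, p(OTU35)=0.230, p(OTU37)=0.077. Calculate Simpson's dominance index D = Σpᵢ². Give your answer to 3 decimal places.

0.112

D = 0.077² + 0.077² + 0.077² + 0.077² + 0.077² + 0.077² + 0.077² + 0.077² + 0.077² + 0.23² + 0.077² = 0.00593 + 0.00593 + 0.00593 + 0.00593 + 0.00593 + 0.00593 + 0.00593 + 0.00593 + 0.00593 + 0.05290 + 0.00593 = 0.11219 (working shown to 5 dp, full precision carried).
To 3 decimal places, D = 0.112.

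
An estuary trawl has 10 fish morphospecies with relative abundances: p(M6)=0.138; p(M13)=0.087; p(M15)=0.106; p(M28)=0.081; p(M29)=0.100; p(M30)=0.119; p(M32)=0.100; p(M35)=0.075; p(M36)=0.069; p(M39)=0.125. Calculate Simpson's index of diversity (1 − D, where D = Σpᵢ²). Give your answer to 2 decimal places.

D = 0.138² + 0.087² + 0.106² + 0.081² + 0.1² + 0.119² + 0.1² + 0.075² + 0.069² + 0.125² = 0.0190 + 0.0076 + 0.0112 + 0.0066 + 0.0100 + 0.0142 + 0.0100 + 0.0056 + 0.0048 + 0.0156 = 0.1046 (working shown to 4 dp, full precision carried).
So 1 − D = 0.8954, i.e. 0.90 to 2 decimal places.

0.90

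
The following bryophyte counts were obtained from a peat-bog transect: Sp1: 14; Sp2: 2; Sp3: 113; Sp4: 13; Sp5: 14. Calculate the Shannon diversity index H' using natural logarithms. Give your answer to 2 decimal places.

0.93

Total N = 14+2+113+13+14 = 156, so the proportions are 0.0897, 0.0128, 0.7244, 0.0833, 0.0897 (working shown to 4 dp, full precision carried).
Each pᵢ ln pᵢ term: 0.0897×(-2.4108)=-0.2164, 0.0128×(-4.3567)=-0.0559, 0.7244×(-0.3225)=-0.2336, 0.0833×(-2.4849)=-0.2071, 0.0897×(-2.4108)=-0.2164.
Sum = -0.9292, so H' = 0.93.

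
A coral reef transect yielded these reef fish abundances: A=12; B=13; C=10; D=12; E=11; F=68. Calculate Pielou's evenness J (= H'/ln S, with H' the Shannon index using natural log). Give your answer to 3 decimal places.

0.798

Total N = 12+13+10+12+11+68 = 126, so the proportions are 0.09524, 0.10317, 0.07937, 0.09524, 0.0873, 0.53968 (working shown to 5 dp, full precision carried).
H' = −Σ pᵢ ln pᵢ = −((-0.22394) + (-0.23434) + (-0.20109) + (-0.22394) + (-0.21288) + (-0.33286)) = 1.42905.
With S = 6 species, ln S = 1.79176, so J = 1.42905/1.79176 = 0.79757, i.e. 0.798 to 3 decimal places.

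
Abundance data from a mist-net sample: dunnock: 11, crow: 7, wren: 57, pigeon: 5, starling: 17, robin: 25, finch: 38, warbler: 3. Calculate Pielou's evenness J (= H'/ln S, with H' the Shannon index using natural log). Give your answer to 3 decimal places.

Total N = 11+7+57+5+17+25+38+3 = 163, so the proportions are 0.06748, 0.04294, 0.34969, 0.03067, 0.10429, 0.15337, 0.23313, 0.0184 (working shown to 5 dp, full precision carried).
H' = −Σ pᵢ ln pᵢ = −((-0.18193) + (-0.13518) + (-0.36742) + (-0.10688) + (-0.23576) + (-0.28756) + (-0.33947) + (-0.07353)) = 1.72774.
With S = 8 species, ln S = 2.07944, so J = 1.72774/2.07944 = 0.83087, i.e. 0.831 to 3 decimal places.

0.831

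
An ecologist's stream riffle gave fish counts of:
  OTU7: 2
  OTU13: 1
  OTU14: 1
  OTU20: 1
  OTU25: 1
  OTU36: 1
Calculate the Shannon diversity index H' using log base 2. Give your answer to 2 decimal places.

2.52

Total N = 2+1+1+1+1+1 = 7, so the proportions are 0.2857, 0.1429, 0.1429, 0.1429, 0.1429, 0.1429 (working shown to 4 dp, full precision carried).
Each pᵢ log₂ pᵢ term: 0.2857×(-1.8074)=-0.5164, 0.1429×(-2.8074)=-0.4011, 0.1429×(-2.8074)=-0.4011, 0.1429×(-2.8074)=-0.4011, 0.1429×(-2.8074)=-0.4011, 0.1429×(-2.8074)=-0.4011.
Sum = -2.5216, so H' = 2.52.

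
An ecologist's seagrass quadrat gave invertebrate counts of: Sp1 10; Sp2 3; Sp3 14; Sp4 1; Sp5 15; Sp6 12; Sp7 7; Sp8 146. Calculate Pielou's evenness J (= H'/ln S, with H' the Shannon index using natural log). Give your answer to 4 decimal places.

Total N = 10+3+14+1+15+12+7+146 = 208, so the proportions are 0.048077, 0.014423, 0.067308, 0.004808, 0.072115, 0.057692, 0.033654, 0.701923 (working shown to 6 dp, full precision carried).
H' = −Σ pᵢ ln pᵢ = −((-0.145911) + (-0.061138) + (-0.181629) + (-0.025661) + (-0.189627) + (-0.164575) + (-0.114141) + (-0.248433)) = 1.131115.
With S = 8 species, ln S = 2.079442, so J = 1.131115/2.079442 = 0.543951, i.e. 0.5440 to 4 decimal places.

0.5440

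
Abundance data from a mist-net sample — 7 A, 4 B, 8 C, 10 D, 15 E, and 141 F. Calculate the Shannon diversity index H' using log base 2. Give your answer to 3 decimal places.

Total N = 7+4+8+10+15+141 = 185, so the proportions are 0.03784, 0.02162, 0.04324, 0.05405, 0.08108, 0.76216 (working shown to 5 dp, full precision carried).
Each pᵢ log₂ pᵢ term: 0.03784×(-4.72403)=-0.17875, 0.02162×(-5.53138)=-0.11960, 0.04324×(-4.53138)=-0.19595, 0.05405×(-4.20945)=-0.22754, 0.08108×(-3.62449)=-0.29388, 0.76216×(-0.39183)=-0.29864.
Sum = -1.31435, so H' = 1.314.

1.314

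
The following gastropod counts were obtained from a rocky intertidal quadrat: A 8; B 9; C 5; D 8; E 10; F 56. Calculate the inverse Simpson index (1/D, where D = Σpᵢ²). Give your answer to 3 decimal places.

Total N = 8+9+5+8+10+56 = 96, so the proportions are 0.083333, 0.09375, 0.052083, 0.083333, 0.104167, 0.583333 (working shown to 6 dp, full precision carried).
D = 0.083333² + 0.09375² + 0.052083² + 0.083333² + 0.104167² + 0.583333² = 0.006944 + 0.008789 + 0.002713 + 0.006944 + 0.010851 + 0.340278 = 0.376519.
So 1/D = 2.65591, i.e. 2.656 to 3 decimal places.

2.656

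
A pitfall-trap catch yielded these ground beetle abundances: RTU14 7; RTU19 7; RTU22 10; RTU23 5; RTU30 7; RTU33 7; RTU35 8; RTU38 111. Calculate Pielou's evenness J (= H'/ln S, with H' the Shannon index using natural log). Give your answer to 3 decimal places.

Total N = 7+7+10+5+7+7+8+111 = 162, so the proportions are 0.04321, 0.04321, 0.06173, 0.03086, 0.04321, 0.04321, 0.04938, 0.68519 (working shown to 5 dp, full precision carried).
H' = −Σ pᵢ ln pᵢ = −((-0.13575) + (-0.13575) + (-0.17191) + (-0.10735) + (-0.13575) + (-0.13575) + (-0.14855) + (-0.25905)) = 1.22987.
With S = 8 species, ln S = 2.07944, so J = 1.22987/2.07944 = 0.59144, i.e. 0.591 to 3 decimal places.

0.591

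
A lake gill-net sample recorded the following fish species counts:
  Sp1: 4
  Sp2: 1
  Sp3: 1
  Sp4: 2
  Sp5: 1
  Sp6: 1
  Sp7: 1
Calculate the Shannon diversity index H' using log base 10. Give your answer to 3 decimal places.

0.768

Total N = 4+1+1+2+1+1+1 = 11, so the proportions are 0.36364, 0.09091, 0.09091, 0.18182, 0.09091, 0.09091, 0.09091 (working shown to 5 dp, full precision carried).
Each pᵢ log₁₀ pᵢ term: 0.36364×(-0.43933)=-0.15976, 0.09091×(-1.04139)=-0.09467, 0.09091×(-1.04139)=-0.09467, 0.18182×(-0.74036)=-0.13461, 0.09091×(-1.04139)=-0.09467, 0.09091×(-1.04139)=-0.09467, 0.09091×(-1.04139)=-0.09467.
Sum = -0.76773, so H' = 0.768.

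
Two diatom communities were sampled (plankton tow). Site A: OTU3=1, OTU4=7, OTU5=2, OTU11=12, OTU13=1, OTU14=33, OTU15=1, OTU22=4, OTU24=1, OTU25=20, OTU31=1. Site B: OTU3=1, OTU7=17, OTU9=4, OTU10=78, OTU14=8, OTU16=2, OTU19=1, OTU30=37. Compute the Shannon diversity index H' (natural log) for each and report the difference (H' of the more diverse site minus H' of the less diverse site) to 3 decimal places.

Site A: N=83, proportions 0.012048, 0.084337, 0.024096, 0.144578, 0.012048, 0.39759, 0.012048, 0.048193, 0.012048, 0.240964, 0.012048, giving H' = 1.699911 (working shown to 6 dp, full precision carried).
Site B: N=148, proportions 0.006757, 0.114865, 0.027027, 0.527027, 0.054054, 0.013514, 0.006757, 0.25, giving H' = 1.313706.
Difference = |1.699911 − 1.313706| = 0.386205, i.e. 0.386 to 3 decimal places.

0.386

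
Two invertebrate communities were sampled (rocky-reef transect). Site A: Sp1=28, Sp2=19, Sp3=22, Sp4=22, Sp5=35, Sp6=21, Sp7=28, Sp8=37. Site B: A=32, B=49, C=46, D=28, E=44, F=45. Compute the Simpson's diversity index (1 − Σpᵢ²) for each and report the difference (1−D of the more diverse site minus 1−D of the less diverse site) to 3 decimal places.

Site A: N=212, proportions 0.13208, 0.08962, 0.10377, 0.10377, 0.16509, 0.09906, 0.13208, 0.17453, giving 1−D = 0.86801 (working shown to 5 dp, full precision carried).
Site B: N=244, proportions 0.13115, 0.20082, 0.18852, 0.11475, 0.18033, 0.18443, giving 1−D = 0.82723.
Difference = |0.86801 − 0.82723| = 0.04078, i.e. 0.041 to 3 decimal places.

0.041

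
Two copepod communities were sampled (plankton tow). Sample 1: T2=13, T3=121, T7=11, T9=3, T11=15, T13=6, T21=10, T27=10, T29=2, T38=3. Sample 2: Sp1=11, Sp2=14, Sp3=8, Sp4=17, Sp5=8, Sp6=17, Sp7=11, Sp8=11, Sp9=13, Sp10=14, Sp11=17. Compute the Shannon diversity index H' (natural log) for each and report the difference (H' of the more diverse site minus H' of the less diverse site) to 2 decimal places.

0.94

Sample 1: N=194, proportions 0.06701, 0.62371, 0.0567, 0.01546, 0.07732, 0.03093, 0.05155, 0.05155, 0.01031, 0.01546, giving H' = 1.42552 (working shown to 5 dp, full precision carried).
Sample 2: N=141, proportions 0.07801, 0.09929, 0.05674, 0.12057, 0.05674, 0.12057, 0.07801, 0.07801, 0.0922, 0.09929, 0.12057, giving H' = 2.36625.
Difference = |1.42552 − 2.36625| = 0.94073, i.e. 0.94 to 2 decimal places.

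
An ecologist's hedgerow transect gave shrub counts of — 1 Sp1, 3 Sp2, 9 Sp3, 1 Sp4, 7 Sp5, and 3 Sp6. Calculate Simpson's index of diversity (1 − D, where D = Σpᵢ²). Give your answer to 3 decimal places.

0.740

Total N = 1+3+9+1+7+3 = 24, so the proportions are 0.04167, 0.125, 0.375, 0.04167, 0.29167, 0.125 (working shown to 5 dp, full precision carried).
D = 0.04167² + 0.125² + 0.375² + 0.04167² + 0.29167² + 0.125² = 0.00174 + 0.01562 + 0.14062 + 0.00174 + 0.08507 + 0.01562 = 0.26042.
So 1 − D = 0.73958, i.e. 0.740 to 3 decimal places.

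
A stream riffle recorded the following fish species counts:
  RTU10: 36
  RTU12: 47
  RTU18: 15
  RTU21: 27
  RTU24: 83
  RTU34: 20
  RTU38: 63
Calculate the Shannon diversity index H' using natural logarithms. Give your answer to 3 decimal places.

1.800

Total N = 36+47+15+27+83+20+63 = 291, so the proportions are 0.12371, 0.16151, 0.05155, 0.09278, 0.28522, 0.06873, 0.21649 (working shown to 5 dp, full precision carried).
Each pᵢ ln pᵢ term: 0.12371×(-2.08980)=-0.25853, 0.16151×(-1.82318)=-0.29446, 0.05155×(-2.96527)=-0.15285, 0.09278×(-2.37749)=-0.22059, 0.28522×(-1.25448)=-0.35781, 0.06873×(-2.67759)=-0.18403, 0.21649×(-1.53019)=-0.33128.
Sum = -1.79955, so H' = 1.800.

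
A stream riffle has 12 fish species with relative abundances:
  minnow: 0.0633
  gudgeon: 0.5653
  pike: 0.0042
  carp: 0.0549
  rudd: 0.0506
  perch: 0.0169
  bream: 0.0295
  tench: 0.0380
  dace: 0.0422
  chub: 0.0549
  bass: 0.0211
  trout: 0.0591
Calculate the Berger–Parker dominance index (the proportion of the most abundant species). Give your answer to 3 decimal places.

0.565

The largest proportion is 0.5653, i.e. d = 0.565 to 3 decimal places.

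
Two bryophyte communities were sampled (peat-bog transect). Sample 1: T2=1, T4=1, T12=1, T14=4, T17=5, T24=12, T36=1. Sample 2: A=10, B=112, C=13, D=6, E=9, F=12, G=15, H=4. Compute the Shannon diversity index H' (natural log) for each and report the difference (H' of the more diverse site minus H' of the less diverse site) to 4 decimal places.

0.1036

Sample 1: N=25, proportions 0.04, 0.04, 0.04, 0.16, 0.2, 0.48, 0.04, giving H' = 1.482426 (working shown to 6 dp, full precision carried).
Sample 2: N=181, proportions 0.055249, 0.618785, 0.071823, 0.033149, 0.049724, 0.066298, 0.082873, 0.022099, giving H' = 1.378870.
Difference = |1.482426 − 1.378870| = 0.103556, i.e. 0.1036 to 4 decimal places.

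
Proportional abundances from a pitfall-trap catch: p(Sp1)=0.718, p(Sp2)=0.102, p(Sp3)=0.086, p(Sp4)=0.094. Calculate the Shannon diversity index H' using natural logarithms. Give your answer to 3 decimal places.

Each pᵢ ln pᵢ term (working shown to 5 dp, full precision carried): 0.718×(-0.33129)=-0.23786, 0.102×(-2.28278)=-0.23284, 0.086×(-2.45341)=-0.21099, 0.094×(-2.36446)=-0.22226.
Sum = -0.90396, so H' = 0.904.

0.904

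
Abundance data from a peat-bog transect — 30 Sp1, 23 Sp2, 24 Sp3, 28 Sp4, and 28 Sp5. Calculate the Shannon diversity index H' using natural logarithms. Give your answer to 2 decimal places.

Total N = 30+23+24+28+28 = 133, so the proportions are 0.2256, 0.1729, 0.1805, 0.2105, 0.2105 (working shown to 4 dp, full precision carried).
Each pᵢ ln pᵢ term: 0.2256×(-1.4892)=-0.3359, 0.1729×(-1.7549)=-0.3035, 0.1805×(-1.7123)=-0.3090, 0.2105×(-1.5581)=-0.3280, 0.2105×(-1.5581)=-0.3280.
Sum = -1.6044, so H' = 1.60.

1.60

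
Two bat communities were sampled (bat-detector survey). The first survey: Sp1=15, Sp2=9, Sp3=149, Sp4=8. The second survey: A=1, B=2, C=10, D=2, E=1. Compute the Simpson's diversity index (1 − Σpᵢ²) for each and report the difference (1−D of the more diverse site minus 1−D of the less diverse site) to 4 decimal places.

The first survey: N=181, proportions 0.0828729, 0.0497238, 0.8232044, 0.0441989, giving 1−D = 0.3110406 (working shown to 7 dp, full precision carried).
The second survey: N=16, proportions 0.0625, 0.125, 0.625, 0.125, 0.0625, giving 1−D = 0.5703125.
Difference = |0.3110406 − 0.5703125| = 0.2592719, i.e. 0.2593 to 4 decimal places.

0.2593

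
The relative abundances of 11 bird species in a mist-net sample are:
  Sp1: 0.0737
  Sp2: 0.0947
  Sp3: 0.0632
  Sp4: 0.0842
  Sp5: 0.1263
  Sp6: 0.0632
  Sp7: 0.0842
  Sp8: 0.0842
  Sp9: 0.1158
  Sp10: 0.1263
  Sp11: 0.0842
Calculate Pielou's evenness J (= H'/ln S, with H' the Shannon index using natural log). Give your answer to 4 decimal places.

H' = −Σ pᵢ ln pᵢ = −((-0.192191) + (-0.223212) + (-0.174524) + (-0.208358) + (-0.261327) + (-0.174524) + (-0.208358) + (-0.208358) + (-0.249652) + (-0.261327) + (-0.208358)) = 2.370188 (working shown to 6 dp, full precision carried).
With S = 11 species, ln S = 2.397895, so J = 2.370188/2.397895 = 0.988445, i.e. 0.9884 to 4 decimal places.

0.9884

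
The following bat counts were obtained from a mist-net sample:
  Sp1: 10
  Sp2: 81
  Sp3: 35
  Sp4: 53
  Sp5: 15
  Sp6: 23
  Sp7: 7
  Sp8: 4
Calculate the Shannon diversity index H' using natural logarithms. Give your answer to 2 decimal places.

1.72

Total N = 10+81+35+53+15+23+7+4 = 228, so the proportions are 0.0439, 0.3553, 0.1535, 0.2325, 0.0658, 0.1009, 0.0307, 0.0175 (working shown to 4 dp, full precision carried).
Each pᵢ ln pᵢ term: 0.0439×(-3.1268)=-0.1371, 0.3553×(-1.0349)=-0.3677, 0.1535×(-1.8740)=-0.2877, 0.2325×(-1.4591)=-0.3392, 0.0658×(-2.7213)=-0.1790, 0.1009×(-2.2939)=-0.2314, 0.0307×(-3.4834)=-0.1069, 0.0175×(-4.0431)=-0.0709.
Sum = -1.7199, so H' = 1.72.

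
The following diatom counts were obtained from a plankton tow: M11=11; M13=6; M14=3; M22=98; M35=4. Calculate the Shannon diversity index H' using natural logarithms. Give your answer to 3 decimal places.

0.744

Total N = 11+6+3+98+4 = 122, so the proportions are 0.09016, 0.04918, 0.02459, 0.80328, 0.03279 (working shown to 5 dp, full precision carried).
Each pᵢ ln pᵢ term: 0.09016×(-2.40613)=-0.21695, 0.04918×(-3.01226)=-0.14814, 0.02459×(-3.70541)=-0.09112, 0.80328×(-0.21905)=-0.17596, 0.03279×(-3.41773)=-0.11206.
Sum = -0.74422, so H' = 0.744.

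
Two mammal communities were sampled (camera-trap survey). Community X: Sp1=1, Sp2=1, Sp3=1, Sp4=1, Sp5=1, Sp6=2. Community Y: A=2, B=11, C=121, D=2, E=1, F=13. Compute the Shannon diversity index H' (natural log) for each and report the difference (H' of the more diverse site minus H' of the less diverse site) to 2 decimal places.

1.02

Community X: N=7, proportions 0.1429, 0.1429, 0.1429, 0.1429, 0.1429, 0.2857, giving H' = 1.7479 (working shown to 4 dp, full precision carried).
Community Y: N=150, proportions 0.0133, 0.0733, 0.8067, 0.0133, 0.0067, 0.0867, giving H' = 0.7254.
Difference = |1.7479 − 0.7254| = 1.0225, i.e. 1.02 to 2 decimal places.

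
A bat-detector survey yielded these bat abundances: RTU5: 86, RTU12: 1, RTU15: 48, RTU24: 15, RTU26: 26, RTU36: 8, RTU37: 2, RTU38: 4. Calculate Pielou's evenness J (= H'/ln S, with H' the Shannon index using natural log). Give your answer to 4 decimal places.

0.7065

Total N = 86+1+48+15+26+8+2+4 = 190, so the proportions are 0.452632, 0.005263, 0.252632, 0.078947, 0.136842, 0.042105, 0.010526, 0.021053 (working shown to 6 dp, full precision carried).
H' = −Σ pᵢ ln pᵢ = −((-0.358791) + (-0.027616) + (-0.347576) + (-0.200445) + (-0.272169) + (-0.133372) + (-0.047936) + (-0.081279)) = 1.469183.
With S = 8 species, ln S = 2.079442, so J = 1.469183/2.079442 = 0.706528, i.e. 0.7065 to 4 decimal places.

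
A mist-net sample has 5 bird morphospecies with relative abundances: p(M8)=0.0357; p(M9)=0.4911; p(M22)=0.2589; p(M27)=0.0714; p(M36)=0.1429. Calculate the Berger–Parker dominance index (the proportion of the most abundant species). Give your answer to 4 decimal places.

The largest proportion is 0.4911, i.e. d = 0.4911 to 4 decimal places.

0.4911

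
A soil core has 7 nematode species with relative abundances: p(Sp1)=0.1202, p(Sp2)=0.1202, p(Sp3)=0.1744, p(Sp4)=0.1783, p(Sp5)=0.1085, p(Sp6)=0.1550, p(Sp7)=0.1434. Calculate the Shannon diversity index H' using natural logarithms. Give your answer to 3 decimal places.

1.930

Each pᵢ ln pᵢ term (working shown to 5 dp, full precision carried): 0.1202×(-2.11860)=-0.25466, 0.1202×(-2.11860)=-0.25466, 0.1744×(-1.74640)=-0.30457, 0.1783×(-1.72429)=-0.30744, 0.1085×(-2.22101)=-0.24098, 0.155×(-1.86433)=-0.28897, 0.1434×(-1.94212)=-0.27850.
Sum = -1.92977, so H' = 1.930.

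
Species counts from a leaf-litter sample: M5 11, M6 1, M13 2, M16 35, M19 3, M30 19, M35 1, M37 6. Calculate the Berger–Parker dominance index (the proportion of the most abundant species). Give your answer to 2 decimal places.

Total N = 11+1+2+35+3+19+1+6 = 78, so the proportions are 0.141, 0.0128, 0.0256, 0.4487, 0.0385, 0.2436, 0.0128, 0.0769 (working shown to 4 dp, full precision carried).
The largest proportion is 0.4487, i.e. d = 0.45 to 2 decimal places.

0.45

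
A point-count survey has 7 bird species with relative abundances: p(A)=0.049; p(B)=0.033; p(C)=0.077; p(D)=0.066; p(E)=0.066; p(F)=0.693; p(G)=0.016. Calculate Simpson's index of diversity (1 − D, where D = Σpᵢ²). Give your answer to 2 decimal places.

0.50

D = 0.049² + 0.033² + 0.077² + 0.066² + 0.066² + 0.693² + 0.016² = 0.0024 + 0.0011 + 0.0059 + 0.0044 + 0.0044 + 0.4802 + 0.0003 = 0.4986 (working shown to 4 dp, full precision carried).
So 1 − D = 0.5014, i.e. 0.50 to 2 decimal places.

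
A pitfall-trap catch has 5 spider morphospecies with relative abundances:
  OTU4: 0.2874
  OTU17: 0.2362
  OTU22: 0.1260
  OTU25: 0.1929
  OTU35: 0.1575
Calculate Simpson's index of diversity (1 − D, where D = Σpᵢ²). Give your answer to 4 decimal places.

D = 0.2874² + 0.2362² + 0.126² + 0.1929² + 0.1575² = 0.082599 + 0.055790 + 0.015876 + 0.037210 + 0.024806 = 0.216282 (working shown to 6 dp, full precision carried).
So 1 − D = 0.783718, i.e. 0.7837 to 4 decimal places.

0.7837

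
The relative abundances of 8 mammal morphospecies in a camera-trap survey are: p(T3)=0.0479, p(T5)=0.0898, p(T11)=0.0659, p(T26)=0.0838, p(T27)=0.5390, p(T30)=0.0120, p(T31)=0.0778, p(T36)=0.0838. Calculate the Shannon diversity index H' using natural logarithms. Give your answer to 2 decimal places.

Each pᵢ ln pᵢ term (working shown to 4 dp, full precision carried): 0.0479×(-3.0386)=-0.1456, 0.0898×(-2.4102)=-0.2164, 0.0659×(-2.7196)=-0.1792, 0.0838×(-2.4793)=-0.2078, 0.539×(-0.6180)=-0.3331, 0.012×(-4.4228)=-0.0531, 0.0778×(-2.5536)=-0.1987, 0.0838×(-2.4793)=-0.2078.
Sum = -1.5416, so H' = 1.54.

1.54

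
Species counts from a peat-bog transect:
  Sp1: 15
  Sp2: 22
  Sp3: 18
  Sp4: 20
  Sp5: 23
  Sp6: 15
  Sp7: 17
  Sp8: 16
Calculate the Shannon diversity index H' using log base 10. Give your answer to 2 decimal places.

0.90

Total N = 15+22+18+20+23+15+17+16 = 146, so the proportions are 0.1027, 0.1507, 0.1233, 0.137, 0.1575, 0.1027, 0.1164, 0.1096 (working shown to 4 dp, full precision carried).
Each pᵢ log₁₀ pᵢ term: 0.1027×(-0.9883)=-0.1015, 0.1507×(-0.8219)=-0.1239, 0.1233×(-0.9091)=-0.1121, 0.137×(-0.8633)=-0.1183, 0.1575×(-0.8026)=-0.1264, 0.1027×(-0.9883)=-0.1015, 0.1164×(-0.9339)=-0.1087, 0.1096×(-0.9602)=-0.1052.
Sum = -0.8977, so H' = 0.90.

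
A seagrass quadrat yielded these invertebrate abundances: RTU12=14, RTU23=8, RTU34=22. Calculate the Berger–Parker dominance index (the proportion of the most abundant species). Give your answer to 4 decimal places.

Total N = 14+8+22 = 44, so the proportions are 0.318182, 0.181818, 0.5 (working shown to 6 dp, full precision carried).
The largest proportion is 0.5, i.e. d = 0.5000 to 4 decimal places.

0.5000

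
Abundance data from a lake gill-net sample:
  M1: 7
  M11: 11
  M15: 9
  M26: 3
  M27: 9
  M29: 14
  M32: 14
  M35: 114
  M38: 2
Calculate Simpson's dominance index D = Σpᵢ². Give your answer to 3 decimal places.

Total N = 7+11+9+3+9+14+14+114+2 = 183, so the proportions are 0.03825, 0.06011, 0.04918, 0.01639, 0.04918, 0.0765, 0.0765, 0.62295, 0.01093 (working shown to 5 dp, full precision carried).
D = 0.03825² + 0.06011² + 0.04918² + 0.01639² + 0.04918² + 0.0765² + 0.0765² + 0.62295² + 0.01093² = 0.00146 + 0.00361 + 0.00242 + 0.00027 + 0.00242 + 0.00585 + 0.00585 + 0.38807 + 0.00012 = 0.41007.
To 3 decimal places, D = 0.410.

0.410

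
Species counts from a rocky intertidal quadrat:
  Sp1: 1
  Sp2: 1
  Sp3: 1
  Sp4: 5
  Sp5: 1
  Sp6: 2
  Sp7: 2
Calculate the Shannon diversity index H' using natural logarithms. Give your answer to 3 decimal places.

Total N = 1+1+1+5+1+2+2 = 13, so the proportions are 0.07692, 0.07692, 0.07692, 0.38462, 0.07692, 0.15385, 0.15385 (working shown to 5 dp, full precision carried).
Each pᵢ ln pᵢ term: 0.07692×(-2.56495)=-0.19730, 0.07692×(-2.56495)=-0.19730, 0.07692×(-2.56495)=-0.19730, 0.38462×(-0.95551)=-0.36750, 0.07692×(-2.56495)=-0.19730, 0.15385×(-1.87180)=-0.28797, 0.15385×(-1.87180)=-0.28797.
Sum = -1.73266, so H' = 1.733.

1.733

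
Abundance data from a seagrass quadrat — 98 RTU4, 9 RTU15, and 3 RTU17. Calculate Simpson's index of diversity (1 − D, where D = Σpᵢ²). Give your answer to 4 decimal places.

0.1988

Total N = 98+9+3 = 110, so the proportions are 0.890909, 0.081818, 0.027273 (working shown to 6 dp, full precision carried).
D = 0.890909² + 0.081818² + 0.027273² = 0.793719 + 0.006694 + 0.000744 = 0.801157.
So 1 − D = 0.198843, i.e. 0.1988 to 4 decimal places.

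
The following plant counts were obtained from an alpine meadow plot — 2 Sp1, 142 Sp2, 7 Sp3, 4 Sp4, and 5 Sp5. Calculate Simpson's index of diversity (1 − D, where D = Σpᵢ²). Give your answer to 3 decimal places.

0.209

Total N = 2+142+7+4+5 = 160, so the proportions are 0.0125, 0.8875, 0.04375, 0.025, 0.03125 (working shown to 5 dp, full precision carried).
D = 0.0125² + 0.8875² + 0.04375² + 0.025² + 0.03125² = 0.00016 + 0.78766 + 0.00191 + 0.00063 + 0.00098 = 0.79133.
So 1 − D = 0.20867, i.e. 0.209 to 3 decimal places.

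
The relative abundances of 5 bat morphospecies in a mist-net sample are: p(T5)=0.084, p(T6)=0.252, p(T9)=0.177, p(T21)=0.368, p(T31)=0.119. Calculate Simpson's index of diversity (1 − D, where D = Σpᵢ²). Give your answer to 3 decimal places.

0.749

D = 0.084² + 0.252² + 0.177² + 0.368² + 0.119² = 0.00706 + 0.06350 + 0.03133 + 0.13542 + 0.01416 = 0.25147 (working shown to 5 dp, full precision carried).
So 1 − D = 0.74853, i.e. 0.749 to 3 decimal places.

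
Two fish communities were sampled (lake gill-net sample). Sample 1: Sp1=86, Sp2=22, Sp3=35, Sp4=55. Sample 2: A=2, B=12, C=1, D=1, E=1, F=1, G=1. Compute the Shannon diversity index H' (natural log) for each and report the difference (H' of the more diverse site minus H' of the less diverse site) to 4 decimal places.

Sample 1: N=198, proportions 0.43434343, 0.11111111, 0.17676768, 0.27777778, giving H' = 1.26848264 (working shown to 8 dp, full precision carried).
Sample 2: N=19, proportions 0.10526316, 0.63157895, 0.05263158, 0.05263158, 0.05263158, 0.05263158, 0.05263158, giving H' = 1.30206139.
Difference = |1.26848264 − 1.30206139| = 0.03357875, i.e. 0.0336 to 4 decimal places.

0.0336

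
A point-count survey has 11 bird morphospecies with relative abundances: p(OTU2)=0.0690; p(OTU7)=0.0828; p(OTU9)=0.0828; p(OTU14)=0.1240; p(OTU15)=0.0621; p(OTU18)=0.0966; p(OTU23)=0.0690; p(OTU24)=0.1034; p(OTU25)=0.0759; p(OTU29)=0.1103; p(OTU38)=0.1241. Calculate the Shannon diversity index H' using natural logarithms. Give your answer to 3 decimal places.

2.371

Each pᵢ ln pᵢ term (working shown to 5 dp, full precision carried): 0.069×(-2.67365)=-0.18448, 0.0828×(-2.49133)=-0.20628, 0.0828×(-2.49133)=-0.20628, 0.124×(-2.08747)=-0.25885, 0.0621×(-2.77901)=-0.17258, 0.0966×(-2.33718)=-0.22577, 0.069×(-2.67365)=-0.18448, 0.1034×(-2.26915)=-0.23463, 0.0759×(-2.57834)=-0.19570, 0.1103×(-2.20455)=-0.24316, 0.1241×(-2.08667)=-0.25896.
Sum = -2.37117, so H' = 2.371.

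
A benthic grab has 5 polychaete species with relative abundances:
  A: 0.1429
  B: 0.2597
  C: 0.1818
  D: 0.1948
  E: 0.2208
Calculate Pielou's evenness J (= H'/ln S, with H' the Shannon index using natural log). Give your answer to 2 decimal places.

0.99

H' = −Σ pᵢ ln pᵢ = −((-0.2780) + (-0.3501) + (-0.3099) + (-0.3187) + (-0.3335)) = 1.5903 (working shown to 4 dp, full precision carried).
With S = 5 species, ln S = 1.6094, so J = 1.5903/1.6094 = 0.9881, i.e. 0.99 to 2 decimal places.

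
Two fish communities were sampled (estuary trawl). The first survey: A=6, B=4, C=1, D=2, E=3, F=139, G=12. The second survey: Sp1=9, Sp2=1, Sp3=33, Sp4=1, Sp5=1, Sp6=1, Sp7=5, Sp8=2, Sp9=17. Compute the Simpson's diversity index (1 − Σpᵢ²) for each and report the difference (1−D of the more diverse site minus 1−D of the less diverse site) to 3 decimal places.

The first survey: N=167, proportions 0.03593, 0.02395, 0.00599, 0.01198, 0.01796, 0.83234, 0.07186, giving 1−D = 0.29969 (working shown to 5 dp, full precision carried).
The second survey: N=70, proportions 0.12857, 0.01429, 0.47143, 0.01429, 0.01429, 0.01429, 0.07143, 0.02857, 0.24286, giving 1−D = 0.69551.
Difference = |0.29969 − 0.69551| = 0.39582, i.e. 0.396 to 3 decimal places.

0.396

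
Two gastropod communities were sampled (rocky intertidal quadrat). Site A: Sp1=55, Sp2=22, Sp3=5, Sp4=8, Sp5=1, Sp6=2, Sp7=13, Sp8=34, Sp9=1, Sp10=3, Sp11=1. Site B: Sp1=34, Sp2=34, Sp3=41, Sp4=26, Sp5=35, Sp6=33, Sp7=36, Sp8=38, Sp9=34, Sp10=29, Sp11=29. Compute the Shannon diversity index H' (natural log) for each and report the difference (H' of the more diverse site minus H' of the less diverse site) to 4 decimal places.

Site A: N=145, proportions 0.37931, 0.151724, 0.034483, 0.055172, 0.006897, 0.013793, 0.089655, 0.234483, 0.006897, 0.02069, 0.006897, giving H' = 1.728377 (working shown to 6 dp, full precision carried).
Site B: N=369, proportions 0.092141, 0.092141, 0.111111, 0.070461, 0.094851, 0.089431, 0.097561, 0.102981, 0.092141, 0.078591, 0.078591, giving H' = 2.390429.
Difference = |1.728377 − 2.390429| = 0.662052, i.e. 0.6621 to 4 decimal places.

0.6621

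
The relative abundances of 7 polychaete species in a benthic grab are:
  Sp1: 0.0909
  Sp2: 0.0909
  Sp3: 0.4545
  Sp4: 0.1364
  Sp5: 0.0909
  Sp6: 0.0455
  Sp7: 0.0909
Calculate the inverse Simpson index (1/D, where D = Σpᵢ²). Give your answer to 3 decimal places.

D = 0.0909² + 0.0909² + 0.4545² + 0.1364² + 0.0909² + 0.0455² + 0.0909² = 0.0082628 + 0.0082628 + 0.2065703 + 0.0186050 + 0.0082628 + 0.0020703 + 0.0082628 = 0.2602967 (working shown to 7 dp, full precision carried).
So 1/D = 3.84177, i.e. 3.842 to 3 decimal places.

3.842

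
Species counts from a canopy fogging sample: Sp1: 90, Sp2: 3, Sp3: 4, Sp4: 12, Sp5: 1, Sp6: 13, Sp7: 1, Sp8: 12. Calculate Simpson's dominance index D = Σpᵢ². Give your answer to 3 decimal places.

Total N = 90+3+4+12+1+13+1+12 = 136, so the proportions are 0.66176, 0.02206, 0.02941, 0.08824, 0.00735, 0.09559, 0.00735, 0.08824 (working shown to 5 dp, full precision carried).
D = 0.66176² + 0.02206² + 0.02941² + 0.08824² + 0.00735² + 0.09559² + 0.00735² + 0.08824² = 0.43793 + 0.00049 + 0.00087 + 0.00779 + 0.00005 + 0.00914 + 0.00005 + 0.00779 = 0.46410.
To 3 decimal places, D = 0.464.

0.464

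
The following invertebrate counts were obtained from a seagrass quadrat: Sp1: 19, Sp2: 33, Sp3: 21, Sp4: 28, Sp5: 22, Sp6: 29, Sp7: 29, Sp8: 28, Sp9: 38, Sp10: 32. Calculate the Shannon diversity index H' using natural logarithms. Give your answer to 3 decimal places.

2.282

Total N = 19+33+21+28+22+29+29+28+38+32 = 279, so the proportions are 0.0681, 0.11828, 0.07527, 0.10036, 0.07885, 0.10394, 0.10394, 0.10036, 0.1362, 0.1147 (working shown to 5 dp, full precision carried).
Each pᵢ ln pᵢ term: 0.0681×(-2.68677)=-0.18297, 0.11828×(-2.13470)=-0.25249, 0.07527×(-2.58669)=-0.19470, 0.10036×(-2.29901)=-0.23072, 0.07885×(-2.54017)=-0.20030, 0.10394×(-2.26392)=-0.23532, 0.10394×(-2.26392)=-0.23532, 0.10036×(-2.29901)=-0.23072, 0.1362×(-1.99363)=-0.27153, 0.1147×(-2.16548)=-0.24837.
Sum = -2.28245, so H' = 2.282.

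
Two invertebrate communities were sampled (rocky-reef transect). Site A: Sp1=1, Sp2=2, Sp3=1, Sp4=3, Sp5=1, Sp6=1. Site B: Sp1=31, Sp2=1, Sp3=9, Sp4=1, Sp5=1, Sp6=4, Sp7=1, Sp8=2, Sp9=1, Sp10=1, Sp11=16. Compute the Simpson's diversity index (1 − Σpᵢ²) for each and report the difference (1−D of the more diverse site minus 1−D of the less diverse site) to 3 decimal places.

Site A: N=9, proportions 0.11111111, 0.22222222, 0.11111111, 0.33333333, 0.11111111, 0.11111111, giving 1−D = 0.79012346 (working shown to 8 dp, full precision carried).
Site B: N=68, proportions 0.45588235, 0.01470588, 0.13235294, 0.01470588, 0.01470588, 0.05882353, 0.01470588, 0.02941176, 0.01470588, 0.01470588, 0.23529412, giving 1−D = 0.71366782.
Difference = |0.79012346 − 0.71366782| = 0.07645564, i.e. 0.076 to 3 decimal places.

0.076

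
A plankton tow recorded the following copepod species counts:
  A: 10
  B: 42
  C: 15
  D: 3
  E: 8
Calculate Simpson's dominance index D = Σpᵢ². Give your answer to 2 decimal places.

0.36

Total N = 10+42+15+3+8 = 78, so the proportions are 0.1282, 0.5385, 0.1923, 0.0385, 0.1026 (working shown to 4 dp, full precision carried).
D = 0.1282² + 0.5385² + 0.1923² + 0.0385² + 0.1026² = 0.0164 + 0.2899 + 0.0370 + 0.0015 + 0.0105 = 0.3554.
To 2 decimal places, D = 0.36.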